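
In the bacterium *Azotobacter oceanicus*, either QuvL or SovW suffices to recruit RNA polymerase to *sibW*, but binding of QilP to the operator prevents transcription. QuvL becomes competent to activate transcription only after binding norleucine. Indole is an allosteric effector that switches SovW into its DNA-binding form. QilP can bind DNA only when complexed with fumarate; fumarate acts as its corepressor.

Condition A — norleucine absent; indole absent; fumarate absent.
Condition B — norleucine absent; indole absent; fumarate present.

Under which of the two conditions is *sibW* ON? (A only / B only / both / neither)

Condition A:
Norleucine is absent, so QuvL is inactive.
Indole is absent, so SovW is inactive.
Fumarate is absent, so QilP is inactive.
No activator is available at the *sibW* promoter, so *sibW* is not transcribed.
→ *sibW* is OFF in A.
Condition B:
Norleucine is absent, so QuvL is inactive.
Indole is absent, so SovW is inactive.
Fumarate is present, so QilP is active.
With repressor QilP bound, *sibW* is not transcribed.
→ *sibW* is OFF in B.

neither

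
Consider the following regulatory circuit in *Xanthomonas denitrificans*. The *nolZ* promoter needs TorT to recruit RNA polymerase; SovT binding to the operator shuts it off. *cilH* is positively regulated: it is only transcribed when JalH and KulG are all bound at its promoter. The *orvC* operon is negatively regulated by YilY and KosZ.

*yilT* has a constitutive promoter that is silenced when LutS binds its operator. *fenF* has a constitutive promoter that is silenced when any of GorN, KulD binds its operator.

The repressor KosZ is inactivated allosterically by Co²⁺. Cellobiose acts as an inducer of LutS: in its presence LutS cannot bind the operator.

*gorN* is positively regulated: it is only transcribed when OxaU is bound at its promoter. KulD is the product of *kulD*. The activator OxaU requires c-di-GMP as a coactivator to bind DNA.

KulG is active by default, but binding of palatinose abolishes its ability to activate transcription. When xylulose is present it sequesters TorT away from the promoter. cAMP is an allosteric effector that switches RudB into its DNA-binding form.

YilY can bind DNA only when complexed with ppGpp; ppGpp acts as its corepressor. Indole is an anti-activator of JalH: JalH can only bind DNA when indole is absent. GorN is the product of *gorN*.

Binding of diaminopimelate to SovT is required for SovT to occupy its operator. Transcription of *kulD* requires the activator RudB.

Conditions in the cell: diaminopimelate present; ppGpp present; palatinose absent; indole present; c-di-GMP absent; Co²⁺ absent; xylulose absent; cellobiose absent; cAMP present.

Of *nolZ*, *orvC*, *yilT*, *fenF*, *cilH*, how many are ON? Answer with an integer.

0

Diaminopimelate is present, so SovT is active.
Xylulose is absent, so TorT is active.
With repressor SovT bound, *nolZ* is not transcribed.
→ *nolZ* is OFF.
ppGpp is present, so YilY is active.
Co²⁺ is absent, so KosZ is active.
With repressor YilY bound, *orvC* is not transcribed.
→ *orvC* is OFF.
Cellobiose is absent, so LutS is active.
With repressor LutS bound, *yilT* is not transcribed.
→ *yilT* is OFF.
c-di-GMP is absent, so OxaU is inactive.
Required activator OxaU is absent, so *gorN* is not transcribed.
So GorN is not produced.
cAMP is present, so RudB is active.
No repressor is bound and RudB is active, so *kulD* is transcribed.
So KulD is produced and active.
With repressor KulD bound, *fenF* is not transcribed.
→ *fenF* is OFF.
Indole is present, so JalH is inactive.
Palatinose is absent, so KulG is active.
Required activator JalH is absent, so *cilH* is not transcribed.
→ *cilH* is OFF.
0 of the 5 genes are transcribed.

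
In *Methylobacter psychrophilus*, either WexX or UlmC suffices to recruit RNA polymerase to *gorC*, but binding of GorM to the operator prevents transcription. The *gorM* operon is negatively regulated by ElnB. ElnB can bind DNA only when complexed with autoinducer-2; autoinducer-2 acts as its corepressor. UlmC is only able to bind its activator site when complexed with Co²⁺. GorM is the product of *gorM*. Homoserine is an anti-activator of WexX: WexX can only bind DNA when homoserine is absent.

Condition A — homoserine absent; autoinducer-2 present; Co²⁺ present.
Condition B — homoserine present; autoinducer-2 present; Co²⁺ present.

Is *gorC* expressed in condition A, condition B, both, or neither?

Condition A:
Homoserine is absent, so WexX is active.
Autoinducer-2 is present, so ElnB is active.
With repressor ElnB bound, *gorM* is not transcribed.
So GorM is not produced.
Co²⁺ is present, so UlmC is active.
Activator WexX is present, so *gorC* is transcribed.
→ *gorC* is ON in A.
Condition B:
Homoserine is present, so WexX is inactive.
Autoinducer-2 is present, so ElnB is active.
With repressor ElnB bound, *gorM* is not transcribed.
So GorM is not produced.
Co²⁺ is present, so UlmC is active.
Activator UlmC is present, so *gorC* is transcribed.
→ *gorC* is ON in B.

both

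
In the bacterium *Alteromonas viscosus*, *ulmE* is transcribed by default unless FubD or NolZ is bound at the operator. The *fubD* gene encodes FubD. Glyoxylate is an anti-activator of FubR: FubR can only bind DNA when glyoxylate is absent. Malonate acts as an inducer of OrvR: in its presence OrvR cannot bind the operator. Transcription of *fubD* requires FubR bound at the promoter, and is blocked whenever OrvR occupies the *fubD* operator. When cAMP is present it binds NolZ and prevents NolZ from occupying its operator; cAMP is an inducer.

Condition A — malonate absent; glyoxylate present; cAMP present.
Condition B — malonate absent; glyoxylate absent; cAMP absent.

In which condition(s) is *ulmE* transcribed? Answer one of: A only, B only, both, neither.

A only

Condition A:
Malonate is absent, so OrvR is active.
Glyoxylate is present, so FubR is inactive.
With repressor OrvR bound, *fubD* is not transcribed.
So FubD is not produced.
cAMP is present, so NolZ is inactive.
With no repressor bound, *ulmE* is transcribed.
→ *ulmE* is ON in A.
Condition B:
Malonate is absent, so OrvR is active.
Glyoxylate is absent, so FubR is active.
With repressor OrvR bound, *fubD* is not transcribed.
So FubD is not produced.
cAMP is absent, so NolZ is active.
With repressor NolZ bound, *ulmE* is not transcribed.
→ *ulmE* is OFF in B.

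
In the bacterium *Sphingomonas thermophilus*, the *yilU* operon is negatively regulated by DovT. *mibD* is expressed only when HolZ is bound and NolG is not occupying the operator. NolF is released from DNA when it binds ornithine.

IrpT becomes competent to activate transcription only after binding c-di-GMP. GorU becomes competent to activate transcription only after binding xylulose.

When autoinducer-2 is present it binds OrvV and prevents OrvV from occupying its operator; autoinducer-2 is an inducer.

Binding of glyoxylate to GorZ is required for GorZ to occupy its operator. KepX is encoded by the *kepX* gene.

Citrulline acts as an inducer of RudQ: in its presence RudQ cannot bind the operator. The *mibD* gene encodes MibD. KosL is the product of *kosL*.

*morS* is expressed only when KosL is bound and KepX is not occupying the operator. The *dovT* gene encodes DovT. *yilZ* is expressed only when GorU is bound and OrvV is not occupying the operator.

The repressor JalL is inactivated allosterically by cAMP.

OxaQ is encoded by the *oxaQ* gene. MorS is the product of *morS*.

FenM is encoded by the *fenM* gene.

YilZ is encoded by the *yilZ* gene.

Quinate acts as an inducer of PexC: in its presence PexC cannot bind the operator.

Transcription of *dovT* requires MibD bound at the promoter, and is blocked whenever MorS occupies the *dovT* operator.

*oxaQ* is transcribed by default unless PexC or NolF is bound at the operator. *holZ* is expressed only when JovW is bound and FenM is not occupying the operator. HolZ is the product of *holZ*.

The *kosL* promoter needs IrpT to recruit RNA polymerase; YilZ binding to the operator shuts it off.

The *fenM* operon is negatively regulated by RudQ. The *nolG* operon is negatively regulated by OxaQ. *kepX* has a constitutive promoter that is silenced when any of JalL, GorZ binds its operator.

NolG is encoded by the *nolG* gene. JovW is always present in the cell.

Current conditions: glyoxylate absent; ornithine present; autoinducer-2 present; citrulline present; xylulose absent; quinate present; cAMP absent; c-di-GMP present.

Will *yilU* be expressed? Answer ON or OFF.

Quinate is present, so PexC is inactive.
Ornithine is present, so NolF is inactive.
With no repressor bound, *oxaQ* is transcribed.
So OxaQ is produced and active.
With repressor OxaQ bound, *nolG* is not transcribed.
So NolG is not produced.
Citrulline is present, so RudQ is inactive.
With no repressor bound, *fenM* is transcribed.
So FenM is produced and active.
JovW is produced constitutively and is active.
With repressor FenM bound, *holZ* is not transcribed.
So HolZ is not produced.
Required activator HolZ is absent, so *mibD* is not transcribed.
So MibD is not produced.
c-di-GMP is present, so IrpT is active.
Autoinducer-2 is present, so OrvV is inactive.
Xylulose is absent, so GorU is inactive.
Required activator GorU is absent, so *yilZ* is not transcribed.
So YilZ is not produced.
No repressor is bound and IrpT is active, so *kosL* is transcribed.
So KosL is produced and active.
cAMP is absent, so JalL is active.
Glyoxylate is absent, so GorZ is inactive.
With repressor JalL bound, *kepX* is not transcribed.
So KepX is not produced.
No repressor is bound and KosL is active, so *morS* is transcribed.
So MorS is produced and active.
With repressor MorS bound, *dovT* is not transcribed.
So DovT is not produced.
With no repressor bound, *yilU* is transcribed.

ON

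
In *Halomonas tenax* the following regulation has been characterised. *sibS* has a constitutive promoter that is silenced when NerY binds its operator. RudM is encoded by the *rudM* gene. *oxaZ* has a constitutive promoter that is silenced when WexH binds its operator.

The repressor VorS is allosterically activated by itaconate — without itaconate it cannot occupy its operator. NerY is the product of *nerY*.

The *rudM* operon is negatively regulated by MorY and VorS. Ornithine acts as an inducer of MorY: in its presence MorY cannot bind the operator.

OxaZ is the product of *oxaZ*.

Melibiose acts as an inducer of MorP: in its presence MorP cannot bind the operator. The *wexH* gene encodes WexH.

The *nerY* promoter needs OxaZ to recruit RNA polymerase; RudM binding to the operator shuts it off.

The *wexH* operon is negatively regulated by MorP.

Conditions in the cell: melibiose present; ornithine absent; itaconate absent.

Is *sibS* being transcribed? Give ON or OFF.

Melibiose is present, so MorP is inactive.
With no repressor bound, *wexH* is transcribed.
So WexH is produced and active.
With repressor WexH bound, *oxaZ* is not transcribed.
So OxaZ is not produced.
Ornithine is absent, so MorY is active.
Itaconate is absent, so VorS is inactive.
With repressor MorY bound, *rudM* is not transcribed.
So RudM is not produced.
Required activator OxaZ is absent, so *nerY* is not transcribed.
So NerY is not produced.
With no repressor bound, *sibS* is transcribed.

ON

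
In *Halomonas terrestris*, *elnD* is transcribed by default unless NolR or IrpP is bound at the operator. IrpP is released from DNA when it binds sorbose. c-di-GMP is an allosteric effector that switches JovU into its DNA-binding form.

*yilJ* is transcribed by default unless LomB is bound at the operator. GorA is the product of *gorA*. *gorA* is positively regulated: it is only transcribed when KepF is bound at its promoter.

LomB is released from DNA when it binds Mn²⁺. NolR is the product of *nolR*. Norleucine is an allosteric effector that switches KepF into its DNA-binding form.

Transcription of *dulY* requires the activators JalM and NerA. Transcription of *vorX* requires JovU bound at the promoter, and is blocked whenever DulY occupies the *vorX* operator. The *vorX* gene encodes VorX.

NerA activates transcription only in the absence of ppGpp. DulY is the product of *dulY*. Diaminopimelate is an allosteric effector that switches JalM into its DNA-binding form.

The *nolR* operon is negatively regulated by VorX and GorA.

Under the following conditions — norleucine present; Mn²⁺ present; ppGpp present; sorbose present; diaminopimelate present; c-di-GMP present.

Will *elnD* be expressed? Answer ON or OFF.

ON

Diaminopimelate is present, so JalM is active.
ppGpp is present, so NerA is inactive.
Required activator NerA is absent, so *dulY* is not transcribed.
So DulY is not produced.
c-di-GMP is present, so JovU is active.
No repressor is bound and JovU is active, so *vorX* is transcribed.
So VorX is produced and active.
Norleucine is present, so KepF is active.
No repressor is bound and KepF is active, so *gorA* is transcribed.
So GorA is produced and active.
With repressor VorX bound, *nolR* is not transcribed.
So NolR is not produced.
Sorbose is present, so IrpP is inactive.
With no repressor bound, *elnD* is transcribed.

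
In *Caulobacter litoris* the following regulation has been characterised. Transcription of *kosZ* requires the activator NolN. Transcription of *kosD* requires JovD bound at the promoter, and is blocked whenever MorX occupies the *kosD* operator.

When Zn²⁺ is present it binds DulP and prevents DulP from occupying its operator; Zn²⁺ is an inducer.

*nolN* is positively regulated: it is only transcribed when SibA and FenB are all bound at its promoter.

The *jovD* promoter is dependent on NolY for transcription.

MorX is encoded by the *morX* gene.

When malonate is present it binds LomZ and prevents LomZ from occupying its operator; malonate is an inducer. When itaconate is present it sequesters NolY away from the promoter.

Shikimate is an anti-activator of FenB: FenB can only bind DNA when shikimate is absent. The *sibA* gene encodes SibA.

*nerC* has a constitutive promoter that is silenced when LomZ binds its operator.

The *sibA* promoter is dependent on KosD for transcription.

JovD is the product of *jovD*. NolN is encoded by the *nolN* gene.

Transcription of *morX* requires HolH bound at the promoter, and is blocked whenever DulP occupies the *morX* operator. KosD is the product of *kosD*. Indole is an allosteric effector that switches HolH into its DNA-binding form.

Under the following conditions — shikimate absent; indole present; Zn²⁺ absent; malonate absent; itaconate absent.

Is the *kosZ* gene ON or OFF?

ON

Itaconate is absent, so NolY is active.
No repressor is bound and NolY is active, so *jovD* is transcribed.
So JovD is produced and active.
Indole is present, so HolH is active.
Zn²⁺ is absent, so DulP is active.
With repressor DulP bound, *morX* is not transcribed.
So MorX is not produced.
No repressor is bound and JovD is active, so *kosD* is transcribed.
So KosD is produced and active.
No repressor is bound and KosD is active, so *sibA* is transcribed.
So SibA is produced and active.
Shikimate is absent, so FenB is active.
No repressor is bound and SibA and FenB are active, so *nolN* is transcribed.
So NolN is produced and active.
No repressor is bound and NolN is active, so *kosZ* is transcribed.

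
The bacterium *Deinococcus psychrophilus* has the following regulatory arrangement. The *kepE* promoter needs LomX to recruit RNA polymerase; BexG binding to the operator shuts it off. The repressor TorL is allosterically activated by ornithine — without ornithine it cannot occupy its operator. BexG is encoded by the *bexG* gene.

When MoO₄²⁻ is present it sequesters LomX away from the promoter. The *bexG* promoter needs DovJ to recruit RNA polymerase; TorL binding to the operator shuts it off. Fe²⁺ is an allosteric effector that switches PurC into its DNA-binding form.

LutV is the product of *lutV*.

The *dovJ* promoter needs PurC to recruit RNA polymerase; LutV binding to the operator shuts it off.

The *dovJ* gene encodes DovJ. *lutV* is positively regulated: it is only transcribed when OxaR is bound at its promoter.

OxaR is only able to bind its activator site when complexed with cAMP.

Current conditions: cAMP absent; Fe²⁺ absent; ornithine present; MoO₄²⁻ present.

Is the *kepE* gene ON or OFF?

Ornithine is present, so TorL is active.
Fe²⁺ is absent, so PurC is inactive.
cAMP is absent, so OxaR is inactive.
Required activator OxaR is absent, so *lutV* is not transcribed.
So LutV is not produced.
Required activator PurC is absent, so *dovJ* is not transcribed.
So DovJ is not produced.
With repressor TorL bound, *bexG* is not transcribed.
So BexG is not produced.
MoO₄²⁻ is present, so LomX is inactive.
Required activator LomX is absent, so *kepE* is not transcribed.

OFF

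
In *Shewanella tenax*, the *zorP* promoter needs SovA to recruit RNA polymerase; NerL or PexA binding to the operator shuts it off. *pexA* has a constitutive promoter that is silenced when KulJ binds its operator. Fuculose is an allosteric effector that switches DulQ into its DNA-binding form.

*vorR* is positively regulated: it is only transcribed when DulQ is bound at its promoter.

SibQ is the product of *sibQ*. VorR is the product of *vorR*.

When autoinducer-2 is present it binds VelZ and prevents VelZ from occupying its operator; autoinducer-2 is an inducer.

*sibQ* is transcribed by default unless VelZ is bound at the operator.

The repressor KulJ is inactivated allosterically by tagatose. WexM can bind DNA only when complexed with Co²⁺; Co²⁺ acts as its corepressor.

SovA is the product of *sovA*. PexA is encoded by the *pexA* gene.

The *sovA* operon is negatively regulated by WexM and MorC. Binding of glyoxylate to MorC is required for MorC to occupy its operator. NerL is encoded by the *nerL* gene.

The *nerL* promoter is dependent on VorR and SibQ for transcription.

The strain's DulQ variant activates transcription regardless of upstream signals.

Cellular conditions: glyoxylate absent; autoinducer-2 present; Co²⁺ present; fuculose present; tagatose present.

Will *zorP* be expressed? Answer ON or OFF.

OFF

Co²⁺ is present, so WexM is active.
Glyoxylate is absent, so MorC is inactive.
With repressor WexM bound, *sovA* is not transcribed.
So SovA is not produced.
DulQ is constitutively active in this strain.
No repressor is bound and DulQ is active, so *vorR* is transcribed.
So VorR is produced and active.
Autoinducer-2 is present, so VelZ is inactive.
With no repressor bound, *sibQ* is transcribed.
So SibQ is produced and active.
No repressor is bound and VorR and SibQ are active, so *nerL* is transcribed.
So NerL is produced and active.
Tagatose is present, so KulJ is inactive.
With no repressor bound, *pexA* is transcribed.
So PexA is produced and active.
With repressor NerL bound, *zorP* is not transcribed.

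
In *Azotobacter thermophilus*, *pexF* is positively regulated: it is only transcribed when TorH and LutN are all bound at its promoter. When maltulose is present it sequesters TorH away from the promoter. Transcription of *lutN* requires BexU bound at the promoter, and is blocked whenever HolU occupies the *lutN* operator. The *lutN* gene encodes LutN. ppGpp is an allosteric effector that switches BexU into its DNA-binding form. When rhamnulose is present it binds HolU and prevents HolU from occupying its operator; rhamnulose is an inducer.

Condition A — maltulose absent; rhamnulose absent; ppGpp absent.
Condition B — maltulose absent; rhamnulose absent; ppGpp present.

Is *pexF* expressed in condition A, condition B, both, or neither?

Condition A:
Maltulose is absent, so TorH is active.
Rhamnulose is absent, so HolU is active.
ppGpp is absent, so BexU is inactive.
With repressor HolU bound, *lutN* is not transcribed.
So LutN is not produced.
Required activator LutN is absent, so *pexF* is not transcribed.
→ *pexF* is OFF in A.
Condition B:
Maltulose is absent, so TorH is active.
Rhamnulose is absent, so HolU is active.
ppGpp is present, so BexU is active.
With repressor HolU bound, *lutN* is not transcribed.
So LutN is not produced.
Required activator LutN is absent, so *pexF* is not transcribed.
→ *pexF* is OFF in B.

neither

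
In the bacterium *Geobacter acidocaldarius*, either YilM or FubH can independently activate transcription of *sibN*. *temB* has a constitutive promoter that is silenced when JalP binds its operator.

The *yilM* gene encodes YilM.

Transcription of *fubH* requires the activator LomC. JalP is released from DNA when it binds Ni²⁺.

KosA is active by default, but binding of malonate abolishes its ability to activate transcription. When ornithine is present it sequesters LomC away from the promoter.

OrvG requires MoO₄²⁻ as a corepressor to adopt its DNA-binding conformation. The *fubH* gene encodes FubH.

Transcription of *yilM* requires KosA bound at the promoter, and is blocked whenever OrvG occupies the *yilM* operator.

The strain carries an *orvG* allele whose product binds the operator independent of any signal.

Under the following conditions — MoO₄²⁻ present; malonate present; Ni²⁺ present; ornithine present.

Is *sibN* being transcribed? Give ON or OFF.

OFF

OrvG is constitutively active in this strain.
Malonate is present, so KosA is inactive.
With repressor OrvG bound, *yilM* is not transcribed.
So YilM is not produced.
Ornithine is present, so LomC is inactive.
Required activator LomC is absent, so *fubH* is not transcribed.
So FubH is not produced.
No activator is available at the *sibN* promoter, so *sibN* is not transcribed.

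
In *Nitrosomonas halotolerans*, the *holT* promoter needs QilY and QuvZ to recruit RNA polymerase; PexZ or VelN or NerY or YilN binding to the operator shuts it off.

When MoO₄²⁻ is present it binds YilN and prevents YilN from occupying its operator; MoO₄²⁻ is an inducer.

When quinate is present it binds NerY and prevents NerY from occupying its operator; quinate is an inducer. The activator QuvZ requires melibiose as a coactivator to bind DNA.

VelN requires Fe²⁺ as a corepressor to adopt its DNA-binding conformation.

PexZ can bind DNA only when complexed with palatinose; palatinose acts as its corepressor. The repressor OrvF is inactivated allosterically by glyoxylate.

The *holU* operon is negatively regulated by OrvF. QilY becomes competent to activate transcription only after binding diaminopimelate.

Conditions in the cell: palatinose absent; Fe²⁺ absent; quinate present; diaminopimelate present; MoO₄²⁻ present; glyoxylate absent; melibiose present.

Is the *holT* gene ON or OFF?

Palatinose is absent, so PexZ is inactive.
Fe²⁺ is absent, so VelN is inactive.
Diaminopimelate is present, so QilY is active.
Melibiose is present, so QuvZ is active.
Quinate is present, so NerY is inactive.
MoO₄²⁻ is present, so YilN is inactive.
No repressor is bound and QilY and QuvZ are active, so *holT* is transcribed.

ON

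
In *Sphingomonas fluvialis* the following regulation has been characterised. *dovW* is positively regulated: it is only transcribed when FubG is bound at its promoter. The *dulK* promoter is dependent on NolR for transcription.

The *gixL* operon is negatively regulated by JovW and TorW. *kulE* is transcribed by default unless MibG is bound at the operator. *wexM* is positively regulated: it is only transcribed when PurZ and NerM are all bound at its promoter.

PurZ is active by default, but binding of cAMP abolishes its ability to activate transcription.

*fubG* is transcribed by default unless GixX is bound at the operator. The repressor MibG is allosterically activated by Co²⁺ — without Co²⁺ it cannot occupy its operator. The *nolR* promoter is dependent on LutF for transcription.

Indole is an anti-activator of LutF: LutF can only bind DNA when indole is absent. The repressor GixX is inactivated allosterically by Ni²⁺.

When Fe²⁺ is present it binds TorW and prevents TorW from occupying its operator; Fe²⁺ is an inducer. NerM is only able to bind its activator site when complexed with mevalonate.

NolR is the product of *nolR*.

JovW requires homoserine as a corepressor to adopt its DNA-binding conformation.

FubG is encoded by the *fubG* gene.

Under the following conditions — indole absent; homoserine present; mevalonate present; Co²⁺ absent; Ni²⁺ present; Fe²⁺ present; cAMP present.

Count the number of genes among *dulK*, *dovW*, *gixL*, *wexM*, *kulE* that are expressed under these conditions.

Indole is absent, so LutF is active.
No repressor is bound and LutF is active, so *nolR* is transcribed.
So NolR is produced and active.
No repressor is bound and NolR is active, so *dulK* is transcribed.
→ *dulK* is ON.
Ni²⁺ is present, so GixX is inactive.
With no repressor bound, *fubG* is transcribed.
So FubG is produced and active.
No repressor is bound and FubG is active, so *dovW* is transcribed.
→ *dovW* is ON.
Homoserine is present, so JovW is active.
Fe²⁺ is present, so TorW is inactive.
With repressor JovW bound, *gixL* is not transcribed.
→ *gixL* is OFF.
cAMP is present, so PurZ is inactive.
Mevalonate is present, so NerM is active.
Required activator PurZ is absent, so *wexM* is not transcribed.
→ *wexM* is OFF.
Co²⁺ is absent, so MibG is inactive.
With no repressor bound, *kulE* is transcribed.
→ *kulE* is ON.
3 of the 5 genes are transcribed.

3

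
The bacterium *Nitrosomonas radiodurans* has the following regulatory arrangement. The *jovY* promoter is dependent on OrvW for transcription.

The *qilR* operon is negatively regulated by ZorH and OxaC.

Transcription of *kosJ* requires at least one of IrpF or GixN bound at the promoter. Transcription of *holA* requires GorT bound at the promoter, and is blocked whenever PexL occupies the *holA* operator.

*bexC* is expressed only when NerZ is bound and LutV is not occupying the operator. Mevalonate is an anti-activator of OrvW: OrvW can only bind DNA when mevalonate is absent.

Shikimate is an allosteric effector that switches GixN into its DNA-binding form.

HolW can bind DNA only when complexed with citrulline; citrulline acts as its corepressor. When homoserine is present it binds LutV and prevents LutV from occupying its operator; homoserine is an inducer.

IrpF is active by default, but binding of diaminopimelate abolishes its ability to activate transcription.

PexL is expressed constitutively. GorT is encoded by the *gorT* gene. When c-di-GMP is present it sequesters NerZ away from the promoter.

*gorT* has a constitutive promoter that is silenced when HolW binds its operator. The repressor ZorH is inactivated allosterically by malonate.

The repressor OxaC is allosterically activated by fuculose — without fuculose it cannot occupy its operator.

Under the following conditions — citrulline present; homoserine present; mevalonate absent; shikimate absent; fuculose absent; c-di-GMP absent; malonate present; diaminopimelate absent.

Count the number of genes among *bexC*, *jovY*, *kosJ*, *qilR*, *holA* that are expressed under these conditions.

c-di-GMP is absent, so NerZ is active.
Homoserine is present, so LutV is inactive.
No repressor is bound and NerZ is active, so *bexC* is transcribed.
→ *bexC* is ON.
Mevalonate is absent, so OrvW is active.
No repressor is bound and OrvW is active, so *jovY* is transcribed.
→ *jovY* is ON.
Diaminopimelate is absent, so IrpF is active.
Shikimate is absent, so GixN is inactive.
Activator IrpF is present, so *kosJ* is transcribed.
→ *kosJ* is ON.
Malonate is present, so ZorH is inactive.
Fuculose is absent, so OxaC is inactive.
With no repressor bound, *qilR* is transcribed.
→ *qilR* is ON.
PexL is produced constitutively and is active.
Citrulline is present, so HolW is active.
With repressor HolW bound, *gorT* is not transcribed.
So GorT is not produced.
With repressor PexL bound, *holA* is not transcribed.
→ *holA* is OFF.
4 of the 5 genes are transcribed.

4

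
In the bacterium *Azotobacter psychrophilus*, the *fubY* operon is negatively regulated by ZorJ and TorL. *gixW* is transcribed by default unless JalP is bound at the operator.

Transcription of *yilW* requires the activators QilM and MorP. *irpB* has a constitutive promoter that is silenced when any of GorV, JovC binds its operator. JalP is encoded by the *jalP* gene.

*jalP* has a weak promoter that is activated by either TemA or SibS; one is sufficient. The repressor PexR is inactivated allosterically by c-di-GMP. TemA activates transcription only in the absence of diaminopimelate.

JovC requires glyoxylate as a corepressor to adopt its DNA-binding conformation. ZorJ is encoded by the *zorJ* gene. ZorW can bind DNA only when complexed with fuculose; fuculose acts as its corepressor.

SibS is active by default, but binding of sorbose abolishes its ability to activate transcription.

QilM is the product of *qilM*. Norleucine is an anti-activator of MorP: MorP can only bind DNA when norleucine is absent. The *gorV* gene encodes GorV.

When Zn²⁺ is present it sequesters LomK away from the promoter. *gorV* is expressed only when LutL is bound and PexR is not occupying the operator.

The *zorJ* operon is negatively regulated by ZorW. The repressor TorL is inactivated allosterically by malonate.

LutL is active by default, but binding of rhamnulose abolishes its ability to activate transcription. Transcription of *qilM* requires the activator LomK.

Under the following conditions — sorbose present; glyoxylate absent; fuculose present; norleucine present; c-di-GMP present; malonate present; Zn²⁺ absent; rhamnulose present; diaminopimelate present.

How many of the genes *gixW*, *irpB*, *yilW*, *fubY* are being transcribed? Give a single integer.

Diaminopimelate is present, so TemA is inactive.
Sorbose is present, so SibS is inactive.
No activator is available at the *jalP* promoter, so *jalP* is not transcribed.
So JalP is not produced.
With no repressor bound, *gixW* is transcribed.
→ *gixW* is ON.
c-di-GMP is present, so PexR is inactive.
Rhamnulose is present, so LutL is inactive.
Required activator LutL is absent, so *gorV* is not transcribed.
So GorV is not produced.
Glyoxylate is absent, so JovC is inactive.
With no repressor bound, *irpB* is transcribed.
→ *irpB* is ON.
Zn²⁺ is absent, so LomK is active.
No repressor is bound and LomK is active, so *qilM* is transcribed.
So QilM is produced and active.
Norleucine is present, so MorP is inactive.
Required activator MorP is absent, so *yilW* is not transcribed.
→ *yilW* is OFF.
Fuculose is present, so ZorW is active.
With repressor ZorW bound, *zorJ* is not transcribed.
So ZorJ is not produced.
Malonate is present, so TorL is inactive.
With no repressor bound, *fubY* is transcribed.
→ *fubY* is ON.
3 of the 4 genes are transcribed.

3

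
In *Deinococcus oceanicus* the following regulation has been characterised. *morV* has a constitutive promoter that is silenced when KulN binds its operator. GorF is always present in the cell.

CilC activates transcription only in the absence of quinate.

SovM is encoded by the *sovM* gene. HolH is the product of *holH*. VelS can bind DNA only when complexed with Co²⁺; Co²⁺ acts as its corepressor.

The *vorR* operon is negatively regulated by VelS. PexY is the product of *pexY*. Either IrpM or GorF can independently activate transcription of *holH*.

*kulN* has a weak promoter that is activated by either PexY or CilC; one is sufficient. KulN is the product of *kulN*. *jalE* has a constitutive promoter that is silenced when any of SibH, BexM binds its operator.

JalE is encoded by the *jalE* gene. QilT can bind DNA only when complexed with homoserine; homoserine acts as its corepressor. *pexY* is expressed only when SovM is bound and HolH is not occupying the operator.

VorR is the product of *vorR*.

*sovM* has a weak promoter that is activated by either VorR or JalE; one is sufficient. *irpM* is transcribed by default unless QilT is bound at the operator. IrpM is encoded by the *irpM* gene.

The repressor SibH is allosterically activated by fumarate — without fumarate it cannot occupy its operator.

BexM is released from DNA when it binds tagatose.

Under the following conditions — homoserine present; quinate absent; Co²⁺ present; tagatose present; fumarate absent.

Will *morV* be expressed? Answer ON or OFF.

OFF

Co²⁺ is present, so VelS is active.
With repressor VelS bound, *vorR* is not transcribed.
So VorR is not produced.
Fumarate is absent, so SibH is inactive.
Tagatose is present, so BexM is inactive.
With no repressor bound, *jalE* is transcribed.
So JalE is produced and active.
Activator JalE is present, so *sovM* is transcribed.
So SovM is produced and active.
Homoserine is present, so QilT is active.
With repressor QilT bound, *irpM* is not transcribed.
So IrpM is not produced.
GorF is produced constitutively and is active.
Activator GorF is present, so *holH* is transcribed.
So HolH is produced and active.
With repressor HolH bound, *pexY* is not transcribed.
So PexY is not produced.
Quinate is absent, so CilC is active.
Activator CilC is present, so *kulN* is transcribed.
So KulN is produced and active.
With repressor KulN bound, *morV* is not transcribed.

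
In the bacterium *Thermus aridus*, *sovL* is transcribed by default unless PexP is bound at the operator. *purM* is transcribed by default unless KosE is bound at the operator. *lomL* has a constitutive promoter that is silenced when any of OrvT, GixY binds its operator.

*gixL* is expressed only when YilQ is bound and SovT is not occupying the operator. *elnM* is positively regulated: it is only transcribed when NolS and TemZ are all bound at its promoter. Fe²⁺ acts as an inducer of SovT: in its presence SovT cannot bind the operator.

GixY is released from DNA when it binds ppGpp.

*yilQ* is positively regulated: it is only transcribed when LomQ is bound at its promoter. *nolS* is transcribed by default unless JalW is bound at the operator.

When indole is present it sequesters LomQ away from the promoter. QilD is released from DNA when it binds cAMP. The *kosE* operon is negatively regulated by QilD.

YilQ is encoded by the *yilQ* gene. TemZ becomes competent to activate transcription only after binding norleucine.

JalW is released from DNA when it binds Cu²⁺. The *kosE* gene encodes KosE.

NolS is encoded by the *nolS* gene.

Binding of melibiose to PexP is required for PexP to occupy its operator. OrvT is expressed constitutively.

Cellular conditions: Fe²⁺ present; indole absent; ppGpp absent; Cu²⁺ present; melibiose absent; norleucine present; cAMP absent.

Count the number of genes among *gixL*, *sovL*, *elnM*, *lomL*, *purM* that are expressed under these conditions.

4

Fe²⁺ is present, so SovT is inactive.
Indole is absent, so LomQ is active.
No repressor is bound and LomQ is active, so *yilQ* is transcribed.
So YilQ is produced and active.
No repressor is bound and YilQ is active, so *gixL* is transcribed.
→ *gixL* is ON.
Melibiose is absent, so PexP is inactive.
With no repressor bound, *sovL* is transcribed.
→ *sovL* is ON.
Cu²⁺ is present, so JalW is inactive.
With no repressor bound, *nolS* is transcribed.
So NolS is produced and active.
Norleucine is present, so TemZ is active.
No repressor is bound and NolS and TemZ are active, so *elnM* is transcribed.
→ *elnM* is ON.
OrvT is produced constitutively and is active.
ppGpp is absent, so GixY is active.
With repressor OrvT bound, *lomL* is not transcribed.
→ *lomL* is OFF.
cAMP is absent, so QilD is active.
With repressor QilD bound, *kosE* is not transcribed.
So KosE is not produced.
With no repressor bound, *purM* is transcribed.
→ *purM* is ON.
4 of the 5 genes are transcribed.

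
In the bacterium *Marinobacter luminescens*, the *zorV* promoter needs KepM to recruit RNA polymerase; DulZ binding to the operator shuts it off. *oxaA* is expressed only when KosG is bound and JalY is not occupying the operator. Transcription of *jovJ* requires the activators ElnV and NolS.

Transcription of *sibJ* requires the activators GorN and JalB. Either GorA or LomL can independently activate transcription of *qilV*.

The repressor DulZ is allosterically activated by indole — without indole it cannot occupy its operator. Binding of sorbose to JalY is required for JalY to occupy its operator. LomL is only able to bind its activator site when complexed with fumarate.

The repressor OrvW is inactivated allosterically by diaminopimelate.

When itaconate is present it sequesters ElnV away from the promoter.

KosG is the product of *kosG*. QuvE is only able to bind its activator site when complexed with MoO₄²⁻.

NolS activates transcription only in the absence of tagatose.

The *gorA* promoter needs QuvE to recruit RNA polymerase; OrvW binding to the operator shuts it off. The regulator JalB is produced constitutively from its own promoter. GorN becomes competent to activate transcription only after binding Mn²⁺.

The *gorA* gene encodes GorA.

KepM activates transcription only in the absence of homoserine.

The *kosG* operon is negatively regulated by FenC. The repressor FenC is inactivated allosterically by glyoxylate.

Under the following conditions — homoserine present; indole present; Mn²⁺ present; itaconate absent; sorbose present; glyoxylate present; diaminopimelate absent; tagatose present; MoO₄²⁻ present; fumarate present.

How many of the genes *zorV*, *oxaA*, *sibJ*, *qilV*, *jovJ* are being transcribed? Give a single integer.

Indole is present, so DulZ is active.
Homoserine is present, so KepM is inactive.
With repressor DulZ bound, *zorV* is not transcribed.
→ *zorV* is OFF.
Sorbose is present, so JalY is active.
Glyoxylate is present, so FenC is inactive.
With no repressor bound, *kosG* is transcribed.
So KosG is produced and active.
With repressor JalY bound, *oxaA* is not transcribed.
→ *oxaA* is OFF.
Mn²⁺ is present, so GorN is active.
JalB is produced constitutively and is active.
No repressor is bound and GorN and JalB are active, so *sibJ* is transcribed.
→ *sibJ* is ON.
MoO₄²⁻ is present, so QuvE is active.
Diaminopimelate is absent, so OrvW is active.
With repressor OrvW bound, *gorA* is not transcribed.
So GorA is not produced.
Fumarate is present, so LomL is active.
Activator LomL is present, so *qilV* is transcribed.
→ *qilV* is ON.
Itaconate is absent, so ElnV is active.
Tagatose is present, so NolS is inactive.
Required activator NolS is absent, so *jovJ* is not transcribed.
→ *jovJ* is OFF.
2 of the 5 genes are transcribed.

2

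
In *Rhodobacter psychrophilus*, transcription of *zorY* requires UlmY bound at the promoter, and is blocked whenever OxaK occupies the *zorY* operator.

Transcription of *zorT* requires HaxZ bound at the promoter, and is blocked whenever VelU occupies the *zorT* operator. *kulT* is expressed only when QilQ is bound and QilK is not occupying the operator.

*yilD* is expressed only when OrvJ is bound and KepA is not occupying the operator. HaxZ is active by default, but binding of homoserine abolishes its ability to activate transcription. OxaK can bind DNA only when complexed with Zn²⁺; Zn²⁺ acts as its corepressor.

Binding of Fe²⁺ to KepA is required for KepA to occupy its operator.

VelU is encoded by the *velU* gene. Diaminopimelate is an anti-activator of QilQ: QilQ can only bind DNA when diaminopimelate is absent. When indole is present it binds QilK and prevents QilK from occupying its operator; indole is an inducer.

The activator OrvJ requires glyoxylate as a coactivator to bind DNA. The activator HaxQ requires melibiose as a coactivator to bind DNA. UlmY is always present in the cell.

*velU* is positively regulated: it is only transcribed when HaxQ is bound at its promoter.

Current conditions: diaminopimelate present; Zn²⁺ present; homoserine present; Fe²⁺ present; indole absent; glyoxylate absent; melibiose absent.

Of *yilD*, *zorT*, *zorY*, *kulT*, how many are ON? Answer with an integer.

0

Glyoxylate is absent, so OrvJ is inactive.
Fe²⁺ is present, so KepA is active.
With repressor KepA bound, *yilD* is not transcribed.
→ *yilD* is OFF.
Homoserine is present, so HaxZ is inactive.
Melibiose is absent, so HaxQ is inactive.
Required activator HaxQ is absent, so *velU* is not transcribed.
So VelU is not produced.
Required activator HaxZ is absent, so *zorT* is not transcribed.
→ *zorT* is OFF.
UlmY is produced constitutively and is active.
Zn²⁺ is present, so OxaK is active.
With repressor OxaK bound, *zorY* is not transcribed.
→ *zorY* is OFF.
Indole is absent, so QilK is active.
Diaminopimelate is present, so QilQ is inactive.
With repressor QilK bound, *kulT* is not transcribed.
→ *kulT* is OFF.
0 of the 4 genes are transcribed.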